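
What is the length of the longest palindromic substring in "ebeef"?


Input: "ebeef"
Checking substrings for palindromes:
  [0:3] "ebe" (len 3) => palindrome
  [2:4] "ee" (len 2) => palindrome
Longest palindromic substring: "ebe" with length 3

3


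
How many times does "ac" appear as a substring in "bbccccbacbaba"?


Searching for "ac" in "bbccccbacbaba"
Scanning each position:
  Position 0: "bb" => no
  Position 1: "bc" => no
  Position 2: "cc" => no
  Position 3: "cc" => no
  Position 4: "cc" => no
  Position 5: "cb" => no
  Position 6: "ba" => no
  Position 7: "ac" => MATCH
  Position 8: "cb" => no
  Position 9: "ba" => no
  Position 10: "ab" => no
  Position 11: "ba" => no
Total occurrences: 1

1


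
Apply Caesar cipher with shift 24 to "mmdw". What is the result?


Caesar cipher: shift "mmdw" by 24
  'm' (pos 12) + 24 = pos 10 = 'k'
  'm' (pos 12) + 24 = pos 10 = 'k'
  'd' (pos 3) + 24 = pos 1 = 'b'
  'w' (pos 22) + 24 = pos 20 = 'u'
Result: kkbu

kkbu


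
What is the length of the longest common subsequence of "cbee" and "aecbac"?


LCS of "cbee" and "aecbac"
DP table:
           a    e    c    b    a    c
      0    0    0    0    0    0    0
  c   0    0    0    1    1    1    1
  b   0    0    0    1    2    2    2
  e   0    0    1    1    2    2    2
  e   0    0    1    1    2    2    2
LCS length = dp[4][6] = 2

2


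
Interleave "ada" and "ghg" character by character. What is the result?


Interleaving "ada" and "ghg":
  Position 0: 'a' from first, 'g' from second => "ag"
  Position 1: 'd' from first, 'h' from second => "dh"
  Position 2: 'a' from first, 'g' from second => "ag"
Result: agdhag

agdhag


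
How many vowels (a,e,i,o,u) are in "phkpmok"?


Input: phkpmok
Checking each character:
  'p' at position 0: consonant
  'h' at position 1: consonant
  'k' at position 2: consonant
  'p' at position 3: consonant
  'm' at position 4: consonant
  'o' at position 5: vowel (running total: 1)
  'k' at position 6: consonant
Total vowels: 1

1


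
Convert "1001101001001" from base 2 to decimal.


Input: "1001101001001" in base 2
Positional expansion:
  Digit '1' (value 1) x 2^12 = 4096
  Digit '0' (value 0) x 2^11 = 0
  Digit '0' (value 0) x 2^10 = 0
  Digit '1' (value 1) x 2^9 = 512
  Digit '1' (value 1) x 2^8 = 256
  Digit '0' (value 0) x 2^7 = 0
  Digit '1' (value 1) x 2^6 = 64
  Digit '0' (value 0) x 2^5 = 0
  Digit '0' (value 0) x 2^4 = 0
  Digit '1' (value 1) x 2^3 = 8
  Digit '0' (value 0) x 2^2 = 0
  Digit '0' (value 0) x 2^1 = 0
  Digit '1' (value 1) x 2^0 = 1
Sum = 4937

4937


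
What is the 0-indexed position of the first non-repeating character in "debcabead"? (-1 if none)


Input: debcabead
Character frequencies:
  'a': 2
  'b': 2
  'c': 1
  'd': 2
  'e': 2
Scanning left to right for freq == 1:
  Position 0 ('d'): freq=2, skip
  Position 1 ('e'): freq=2, skip
  Position 2 ('b'): freq=2, skip
  Position 3 ('c'): unique! => answer = 3

3


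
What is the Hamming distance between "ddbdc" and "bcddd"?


Comparing "ddbdc" and "bcddd" position by position:
  Position 0: 'd' vs 'b' => differ
  Position 1: 'd' vs 'c' => differ
  Position 2: 'b' vs 'd' => differ
  Position 3: 'd' vs 'd' => same
  Position 4: 'c' vs 'd' => differ
Total differences (Hamming distance): 4

4


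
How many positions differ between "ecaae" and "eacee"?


Comparing "ecaae" and "eacee" position by position:
  Position 0: 'e' vs 'e' => same
  Position 1: 'c' vs 'a' => DIFFER
  Position 2: 'a' vs 'c' => DIFFER
  Position 3: 'a' vs 'e' => DIFFER
  Position 4: 'e' vs 'e' => same
Positions that differ: 3

3


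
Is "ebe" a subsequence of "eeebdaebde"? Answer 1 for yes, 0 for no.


Check if "ebe" is a subsequence of "eeebdaebde"
Greedy scan:
  Position 0 ('e'): matches sub[0] = 'e'
  Position 1 ('e'): no match needed
  Position 2 ('e'): no match needed
  Position 3 ('b'): matches sub[1] = 'b'
  Position 4 ('d'): no match needed
  Position 5 ('a'): no match needed
  Position 6 ('e'): matches sub[2] = 'e'
  Position 7 ('b'): no match needed
  Position 8 ('d'): no match needed
  Position 9 ('e'): no match needed
All 3 characters matched => is a subsequence

1


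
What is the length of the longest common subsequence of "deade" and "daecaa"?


LCS of "deade" and "daecaa"
DP table:
           d    a    e    c    a    a
      0    0    0    0    0    0    0
  d   0    1    1    1    1    1    1
  e   0    1    1    2    2    2    2
  a   0    1    2    2    2    3    3
  d   0    1    2    2    2    3    3
  e   0    1    2    3    3    3    3
LCS length = dp[5][6] = 3

3


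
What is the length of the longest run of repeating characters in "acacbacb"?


Input: "acacbacb"
Scanning for longest run:
  Position 1 ('c'): new char, reset run to 1
  Position 2 ('a'): new char, reset run to 1
  Position 3 ('c'): new char, reset run to 1
  Position 4 ('b'): new char, reset run to 1
  Position 5 ('a'): new char, reset run to 1
  Position 6 ('c'): new char, reset run to 1
  Position 7 ('b'): new char, reset run to 1
Longest run: 'a' with length 1

1


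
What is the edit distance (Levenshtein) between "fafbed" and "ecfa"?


Computing edit distance: "fafbed" -> "ecfa"
DP table:
           e    c    f    a
      0    1    2    3    4
  f   1    1    2    2    3
  a   2    2    2    3    2
  f   3    3    3    2    3
  b   4    4    4    3    3
  e   5    4    5    4    4
  d   6    5    5    5    5
Edit distance = dp[6][4] = 5

5


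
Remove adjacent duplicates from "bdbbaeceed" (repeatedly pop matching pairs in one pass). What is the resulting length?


Input: bdbbaeceed
Stack-based adjacent duplicate removal:
  Read 'b': push. Stack: b
  Read 'd': push. Stack: bd
  Read 'b': push. Stack: bdb
  Read 'b': matches stack top 'b' => pop. Stack: bd
  Read 'a': push. Stack: bda
  Read 'e': push. Stack: bdae
  Read 'c': push. Stack: bdaec
  Read 'e': push. Stack: bdaece
  Read 'e': matches stack top 'e' => pop. Stack: bdaec
  Read 'd': push. Stack: bdaecd
Final stack: "bdaecd" (length 6)

6


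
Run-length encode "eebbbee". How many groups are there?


Input: eebbbee
Scanning for consecutive runs:
  Group 1: 'e' x 2 (positions 0-1)
  Group 2: 'b' x 3 (positions 2-4)
  Group 3: 'e' x 2 (positions 5-6)
Total groups: 3

3


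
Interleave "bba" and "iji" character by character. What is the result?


Interleaving "bba" and "iji":
  Position 0: 'b' from first, 'i' from second => "bi"
  Position 1: 'b' from first, 'j' from second => "bj"
  Position 2: 'a' from first, 'i' from second => "ai"
Result: bibjai

bibjai


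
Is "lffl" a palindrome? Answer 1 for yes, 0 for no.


Input: lffl
Reversed: lffl
  Compare pos 0 ('l') with pos 3 ('l'): match
  Compare pos 1 ('f') with pos 2 ('f'): match
Result: palindrome

1


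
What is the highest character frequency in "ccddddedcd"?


Input: ccddddedcd
Character counts:
  'c': 3
  'd': 6
  'e': 1
Maximum frequency: 6

6


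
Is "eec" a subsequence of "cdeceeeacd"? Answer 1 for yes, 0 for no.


Check if "eec" is a subsequence of "cdeceeeacd"
Greedy scan:
  Position 0 ('c'): no match needed
  Position 1 ('d'): no match needed
  Position 2 ('e'): matches sub[0] = 'e'
  Position 3 ('c'): no match needed
  Position 4 ('e'): matches sub[1] = 'e'
  Position 5 ('e'): no match needed
  Position 6 ('e'): no match needed
  Position 7 ('a'): no match needed
  Position 8 ('c'): matches sub[2] = 'c'
  Position 9 ('d'): no match needed
All 3 characters matched => is a subsequence

1


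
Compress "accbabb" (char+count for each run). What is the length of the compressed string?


Input: accbabb
Runs:
  'a' x 1 => "a1"
  'c' x 2 => "c2"
  'b' x 1 => "b1"
  'a' x 1 => "a1"
  'b' x 2 => "b2"
Compressed: "a1c2b1a1b2"
Compressed length: 10

10


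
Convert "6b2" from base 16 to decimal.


Input: "6b2" in base 16
Positional expansion:
  Digit '6' (value 6) x 16^2 = 1536
  Digit 'b' (value 11) x 16^1 = 176
  Digit '2' (value 2) x 16^0 = 2
Sum = 1714

1714


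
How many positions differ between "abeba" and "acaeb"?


Comparing "abeba" and "acaeb" position by position:
  Position 0: 'a' vs 'a' => same
  Position 1: 'b' vs 'c' => DIFFER
  Position 2: 'e' vs 'a' => DIFFER
  Position 3: 'b' vs 'e' => DIFFER
  Position 4: 'a' vs 'b' => DIFFER
Positions that differ: 4

4


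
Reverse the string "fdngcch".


Input: fdngcch
Reading characters right to left:
  Position 6: 'h'
  Position 5: 'c'
  Position 4: 'c'
  Position 3: 'g'
  Position 2: 'n'
  Position 1: 'd'
  Position 0: 'f'
Reversed: hccgndf

hccgndf


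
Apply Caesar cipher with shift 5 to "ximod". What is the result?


Caesar cipher: shift "ximod" by 5
  'x' (pos 23) + 5 = pos 2 = 'c'
  'i' (pos 8) + 5 = pos 13 = 'n'
  'm' (pos 12) + 5 = pos 17 = 'r'
  'o' (pos 14) + 5 = pos 19 = 't'
  'd' (pos 3) + 5 = pos 8 = 'i'
Result: cnrti

cnrti


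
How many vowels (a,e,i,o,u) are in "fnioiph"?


Input: fnioiph
Checking each character:
  'f' at position 0: consonant
  'n' at position 1: consonant
  'i' at position 2: vowel (running total: 1)
  'o' at position 3: vowel (running total: 2)
  'i' at position 4: vowel (running total: 3)
  'p' at position 5: consonant
  'h' at position 6: consonant
Total vowels: 3

3


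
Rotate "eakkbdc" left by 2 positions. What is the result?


Input: "eakkbdc", rotate left by 2
First 2 characters: "ea"
Remaining characters: "kkbdc"
Concatenate remaining + first: "kkbdc" + "ea" = "kkbdcea"

kkbdcea


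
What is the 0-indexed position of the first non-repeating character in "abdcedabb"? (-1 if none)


Input: abdcedabb
Character frequencies:
  'a': 2
  'b': 3
  'c': 1
  'd': 2
  'e': 1
Scanning left to right for freq == 1:
  Position 0 ('a'): freq=2, skip
  Position 1 ('b'): freq=3, skip
  Position 2 ('d'): freq=2, skip
  Position 3 ('c'): unique! => answer = 3

3


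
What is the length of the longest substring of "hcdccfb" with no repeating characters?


Input: "hcdccfb"
Sliding window (track last position of each char):
  Position 0 ('h'): window [0,0] length 1 -- new best
  Position 1 ('c'): window [0,1] length 2 -- new best
  Position 2 ('d'): window [0,2] length 3 -- new best
  Position 3 ('c'): repeat (last at 1), move window start to 2
  Position 3 ('c'): window [2,3] length 2
  Position 4 ('c'): repeat (last at 3), move window start to 4
  Position 4 ('c'): window [4,4] length 1
  Position 5 ('f'): window [4,5] length 2
  Position 6 ('b'): window [4,6] length 3
Longest substring with no repeats: "hcd" with length 3

3


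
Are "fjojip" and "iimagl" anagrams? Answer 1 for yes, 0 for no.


Strings: "fjojip", "iimagl"
Sorted first:  fijjop
Sorted second: agiilm
Differ at position 0: 'f' vs 'a' => not anagrams

0


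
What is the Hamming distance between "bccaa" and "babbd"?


Comparing "bccaa" and "babbd" position by position:
  Position 0: 'b' vs 'b' => same
  Position 1: 'c' vs 'a' => differ
  Position 2: 'c' vs 'b' => differ
  Position 3: 'a' vs 'b' => differ
  Position 4: 'a' vs 'd' => differ
Total differences (Hamming distance): 4

4


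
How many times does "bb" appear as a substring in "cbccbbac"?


Searching for "bb" in "cbccbbac"
Scanning each position:
  Position 0: "cb" => no
  Position 1: "bc" => no
  Position 2: "cc" => no
  Position 3: "cb" => no
  Position 4: "bb" => MATCH
  Position 5: "ba" => no
  Position 6: "ac" => no
Total occurrences: 1

1


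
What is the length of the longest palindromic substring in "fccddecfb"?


Input: "fccddecfb"
Checking substrings for palindromes:
  [1:3] "cc" (len 2) => palindrome
  [3:5] "dd" (len 2) => palindrome
Longest palindromic substring: "cc" with length 2

2


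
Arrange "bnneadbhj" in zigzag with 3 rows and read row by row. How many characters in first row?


Zigzag "bnneadbhj" into 3 rows:
Placing characters:
  'b' => row 0
  'n' => row 1
  'n' => row 2
  'e' => row 1
  'a' => row 0
  'd' => row 1
  'b' => row 2
  'h' => row 1
  'j' => row 0
Rows:
  Row 0: "baj"
  Row 1: "nedh"
  Row 2: "nb"
First row length: 3

3


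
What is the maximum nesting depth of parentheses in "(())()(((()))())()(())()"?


Input: "(())()(((()))())()(())()"
Tracking depth:
  Position 0 '(': depth becomes 1
  Position 1 '(': depth becomes 2
  Position 2 ')': depth becomes 1
  Position 3 ')': depth becomes 0
  Position 4 '(': depth becomes 1
  Position 5 ')': depth becomes 0
  Position 6 '(': depth becomes 1
  Position 7 '(': depth becomes 2
  Position 8 '(': depth becomes 3
  Position 9 '(': depth becomes 4
  Position 10 ')': depth becomes 3
  Position 11 ')': depth becomes 2
  Position 12 ')': depth becomes 1
  Position 13 '(': depth becomes 2
  Position 14 ')': depth becomes 1
  Position 15 ')': depth becomes 0
  Position 16 '(': depth becomes 1
  Position 17 ')': depth becomes 0
  Position 18 '(': depth becomes 1
  Position 19 '(': depth becomes 2
  Position 20 ')': depth becomes 1
  Position 21 ')': depth becomes 0
  Position 22 '(': depth becomes 1
  Position 23 ')': depth becomes 0
Maximum depth reached: 4

4


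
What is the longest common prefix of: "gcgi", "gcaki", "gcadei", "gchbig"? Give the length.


Words: gcgi, gcaki, gcadei, gchbig
  Position 0: all 'g' => match
  Position 1: all 'c' => match
  Position 2: ('g', 'a', 'a', 'h') => mismatch, stop
LCP = "gc" (length 2)

2


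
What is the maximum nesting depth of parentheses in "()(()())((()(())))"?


Input: "()(()())((()(())))"
Tracking depth:
  Position 0 '(': depth becomes 1
  Position 1 ')': depth becomes 0
  Position 2 '(': depth becomes 1
  Position 3 '(': depth becomes 2
  Position 4 ')': depth becomes 1
  Position 5 '(': depth becomes 2
  Position 6 ')': depth becomes 1
  Position 7 ')': depth becomes 0
  Position 8 '(': depth becomes 1
  Position 9 '(': depth becomes 2
  Position 10 '(': depth becomes 3
  Position 11 ')': depth becomes 2
  Position 12 '(': depth becomes 3
  Position 13 '(': depth becomes 4
  Position 14 ')': depth becomes 3
  Position 15 ')': depth becomes 2
  Position 16 ')': depth becomes 1
  Position 17 ')': depth becomes 0
Maximum depth reached: 4

4


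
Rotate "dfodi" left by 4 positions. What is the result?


Input: "dfodi", rotate left by 4
First 4 characters: "dfod"
Remaining characters: "i"
Concatenate remaining + first: "i" + "dfod" = "idfod"

idfod


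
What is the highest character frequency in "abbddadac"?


Input: abbddadac
Character counts:
  'a': 3
  'b': 2
  'c': 1
  'd': 3
Maximum frequency: 3

3


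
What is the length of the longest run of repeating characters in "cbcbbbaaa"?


Input: "cbcbbbaaa"
Scanning for longest run:
  Position 1 ('b'): new char, reset run to 1
  Position 2 ('c'): new char, reset run to 1
  Position 3 ('b'): new char, reset run to 1
  Position 4 ('b'): continues run of 'b', length=2
  Position 5 ('b'): continues run of 'b', length=3
  Position 6 ('a'): new char, reset run to 1
  Position 7 ('a'): continues run of 'a', length=2
  Position 8 ('a'): continues run of 'a', length=3
Longest run: 'b' with length 3

3


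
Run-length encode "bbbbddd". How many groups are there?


Input: bbbbddd
Scanning for consecutive runs:
  Group 1: 'b' x 4 (positions 0-3)
  Group 2: 'd' x 3 (positions 4-6)
Total groups: 2

2


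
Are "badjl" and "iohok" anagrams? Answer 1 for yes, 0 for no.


Strings: "badjl", "iohok"
Sorted first:  abdjl
Sorted second: hikoo
Differ at position 0: 'a' vs 'h' => not anagrams

0


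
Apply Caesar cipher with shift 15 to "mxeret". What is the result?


Caesar cipher: shift "mxeret" by 15
  'm' (pos 12) + 15 = pos 1 = 'b'
  'x' (pos 23) + 15 = pos 12 = 'm'
  'e' (pos 4) + 15 = pos 19 = 't'
  'r' (pos 17) + 15 = pos 6 = 'g'
  'e' (pos 4) + 15 = pos 19 = 't'
  't' (pos 19) + 15 = pos 8 = 'i'
Result: bmtgti

bmtgti


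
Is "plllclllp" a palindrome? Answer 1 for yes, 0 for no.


Input: plllclllp
Reversed: plllclllp
  Compare pos 0 ('p') with pos 8 ('p'): match
  Compare pos 1 ('l') with pos 7 ('l'): match
  Compare pos 2 ('l') with pos 6 ('l'): match
  Compare pos 3 ('l') with pos 5 ('l'): match
Result: palindrome

1


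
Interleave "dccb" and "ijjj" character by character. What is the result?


Interleaving "dccb" and "ijjj":
  Position 0: 'd' from first, 'i' from second => "di"
  Position 1: 'c' from first, 'j' from second => "cj"
  Position 2: 'c' from first, 'j' from second => "cj"
  Position 3: 'b' from first, 'j' from second => "bj"
Result: dicjcjbj

dicjcjbj


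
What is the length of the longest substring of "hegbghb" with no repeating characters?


Input: "hegbghb"
Sliding window (track last position of each char):
  Position 0 ('h'): window [0,0] length 1 -- new best
  Position 1 ('e'): window [0,1] length 2 -- new best
  Position 2 ('g'): window [0,2] length 3 -- new best
  Position 3 ('b'): window [0,3] length 4 -- new best
  Position 4 ('g'): repeat (last at 2), move window start to 3
  Position 4 ('g'): window [3,4] length 2
  Position 5 ('h'): window [3,5] length 3
  Position 6 ('b'): repeat (last at 3), move window start to 4
  Position 6 ('b'): window [4,6] length 3
Longest substring with no repeats: "hegb" with length 4

4


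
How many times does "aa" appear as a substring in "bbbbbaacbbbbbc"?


Searching for "aa" in "bbbbbaacbbbbbc"
Scanning each position:
  Position 0: "bb" => no
  Position 1: "bb" => no
  Position 2: "bb" => no
  Position 3: "bb" => no
  Position 4: "ba" => no
  Position 5: "aa" => MATCH
  Position 6: "ac" => no
  Position 7: "cb" => no
  Position 8: "bb" => no
  Position 9: "bb" => no
  Position 10: "bb" => no
  Position 11: "bb" => no
  Position 12: "bc" => no
Total occurrences: 1

1


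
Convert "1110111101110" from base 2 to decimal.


Input: "1110111101110" in base 2
Positional expansion:
  Digit '1' (value 1) x 2^12 = 4096
  Digit '1' (value 1) x 2^11 = 2048
  Digit '1' (value 1) x 2^10 = 1024
  Digit '0' (value 0) x 2^9 = 0
  Digit '1' (value 1) x 2^8 = 256
  Digit '1' (value 1) x 2^7 = 128
  Digit '1' (value 1) x 2^6 = 64
  Digit '1' (value 1) x 2^5 = 32
  Digit '0' (value 0) x 2^4 = 0
  Digit '1' (value 1) x 2^3 = 8
  Digit '1' (value 1) x 2^2 = 4
  Digit '1' (value 1) x 2^1 = 2
  Digit '0' (value 0) x 2^0 = 0
Sum = 7662

7662


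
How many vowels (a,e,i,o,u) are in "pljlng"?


Input: pljlng
Checking each character:
  'p' at position 0: consonant
  'l' at position 1: consonant
  'j' at position 2: consonant
  'l' at position 3: consonant
  'n' at position 4: consonant
  'g' at position 5: consonant
Total vowels: 0

0


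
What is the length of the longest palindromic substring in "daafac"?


Input: "daafac"
Checking substrings for palindromes:
  [2:5] "afa" (len 3) => palindrome
  [1:3] "aa" (len 2) => palindrome
Longest palindromic substring: "afa" with length 3

3


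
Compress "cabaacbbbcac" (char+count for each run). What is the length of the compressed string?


Input: cabaacbbbcac
Runs:
  'c' x 1 => "c1"
  'a' x 1 => "a1"
  'b' x 1 => "b1"
  'a' x 2 => "a2"
  'c' x 1 => "c1"
  'b' x 3 => "b3"
  'c' x 1 => "c1"
  'a' x 1 => "a1"
  'c' x 1 => "c1"
Compressed: "c1a1b1a2c1b3c1a1c1"
Compressed length: 18

18


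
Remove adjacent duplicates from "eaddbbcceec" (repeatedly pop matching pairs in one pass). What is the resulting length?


Input: eaddbbcceec
Stack-based adjacent duplicate removal:
  Read 'e': push. Stack: e
  Read 'a': push. Stack: ea
  Read 'd': push. Stack: ead
  Read 'd': matches stack top 'd' => pop. Stack: ea
  Read 'b': push. Stack: eab
  Read 'b': matches stack top 'b' => pop. Stack: ea
  Read 'c': push. Stack: eac
  Read 'c': matches stack top 'c' => pop. Stack: ea
  Read 'e': push. Stack: eae
  Read 'e': matches stack top 'e' => pop. Stack: ea
  Read 'c': push. Stack: eac
Final stack: "eac" (length 3)

3


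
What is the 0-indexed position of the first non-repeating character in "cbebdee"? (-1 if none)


Input: cbebdee
Character frequencies:
  'b': 2
  'c': 1
  'd': 1
  'e': 3
Scanning left to right for freq == 1:
  Position 0 ('c'): unique! => answer = 0

0


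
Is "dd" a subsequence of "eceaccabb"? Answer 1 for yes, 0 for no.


Check if "dd" is a subsequence of "eceaccabb"
Greedy scan:
  Position 0 ('e'): no match needed
  Position 1 ('c'): no match needed
  Position 2 ('e'): no match needed
  Position 3 ('a'): no match needed
  Position 4 ('c'): no match needed
  Position 5 ('c'): no match needed
  Position 6 ('a'): no match needed
  Position 7 ('b'): no match needed
  Position 8 ('b'): no match needed
Only matched 0/2 characters => not a subsequence

0


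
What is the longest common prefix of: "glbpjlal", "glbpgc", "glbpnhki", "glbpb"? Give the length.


Words: glbpjlal, glbpgc, glbpnhki, glbpb
  Position 0: all 'g' => match
  Position 1: all 'l' => match
  Position 2: all 'b' => match
  Position 3: all 'p' => match
  Position 4: ('j', 'g', 'n', 'b') => mismatch, stop
LCP = "glbp" (length 4)

4


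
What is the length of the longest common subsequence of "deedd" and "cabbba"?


LCS of "deedd" and "cabbba"
DP table:
           c    a    b    b    b    a
      0    0    0    0    0    0    0
  d   0    0    0    0    0    0    0
  e   0    0    0    0    0    0    0
  e   0    0    0    0    0    0    0
  d   0    0    0    0    0    0    0
  d   0    0    0    0    0    0    0
LCS length = dp[5][6] = 0

0


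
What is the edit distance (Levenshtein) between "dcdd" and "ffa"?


Computing edit distance: "dcdd" -> "ffa"
DP table:
           f    f    a
      0    1    2    3
  d   1    1    2    3
  c   2    2    2    3
  d   3    3    3    3
  d   4    4    4    4
Edit distance = dp[4][3] = 4

4


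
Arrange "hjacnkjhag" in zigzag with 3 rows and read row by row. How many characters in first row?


Zigzag "hjacnkjhag" into 3 rows:
Placing characters:
  'h' => row 0
  'j' => row 1
  'a' => row 2
  'c' => row 1
  'n' => row 0
  'k' => row 1
  'j' => row 2
  'h' => row 1
  'a' => row 0
  'g' => row 1
Rows:
  Row 0: "hna"
  Row 1: "jckhg"
  Row 2: "aj"
First row length: 3

3


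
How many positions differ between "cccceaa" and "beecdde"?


Comparing "cccceaa" and "beecdde" position by position:
  Position 0: 'c' vs 'b' => DIFFER
  Position 1: 'c' vs 'e' => DIFFER
  Position 2: 'c' vs 'e' => DIFFER
  Position 3: 'c' vs 'c' => same
  Position 4: 'e' vs 'd' => DIFFER
  Position 5: 'a' vs 'd' => DIFFER
  Position 6: 'a' vs 'e' => DIFFER
Positions that differ: 6

6


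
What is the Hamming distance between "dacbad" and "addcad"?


Comparing "dacbad" and "addcad" position by position:
  Position 0: 'd' vs 'a' => differ
  Position 1: 'a' vs 'd' => differ
  Position 2: 'c' vs 'd' => differ
  Position 3: 'b' vs 'c' => differ
  Position 4: 'a' vs 'a' => same
  Position 5: 'd' vs 'd' => same
Total differences (Hamming distance): 4

4


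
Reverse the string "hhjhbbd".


Input: hhjhbbd
Reading characters right to left:
  Position 6: 'd'
  Position 5: 'b'
  Position 4: 'b'
  Position 3: 'h'
  Position 2: 'j'
  Position 1: 'h'
  Position 0: 'h'
Reversed: dbbhjhh

dbbhjhh


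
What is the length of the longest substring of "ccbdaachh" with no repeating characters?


Input: "ccbdaachh"
Sliding window (track last position of each char):
  Position 0 ('c'): window [0,0] length 1 -- new best
  Position 1 ('c'): repeat (last at 0), move window start to 1
  Position 1 ('c'): window [1,1] length 1
  Position 2 ('b'): window [1,2] length 2 -- new best
  Position 3 ('d'): window [1,3] length 3 -- new best
  Position 4 ('a'): window [1,4] length 4 -- new best
  Position 5 ('a'): repeat (last at 4), move window start to 5
  Position 5 ('a'): window [5,5] length 1
  Position 6 ('c'): window [5,6] length 2
  Position 7 ('h'): window [5,7] length 3
  Position 8 ('h'): repeat (last at 7), move window start to 8
  Position 8 ('h'): window [8,8] length 1
Longest substring with no repeats: "cbda" with length 4

4


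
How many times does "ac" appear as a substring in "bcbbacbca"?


Searching for "ac" in "bcbbacbca"
Scanning each position:
  Position 0: "bc" => no
  Position 1: "cb" => no
  Position 2: "bb" => no
  Position 3: "ba" => no
  Position 4: "ac" => MATCH
  Position 5: "cb" => no
  Position 6: "bc" => no
  Position 7: "ca" => no
Total occurrences: 1

1


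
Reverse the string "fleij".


Input: fleij
Reading characters right to left:
  Position 4: 'j'
  Position 3: 'i'
  Position 2: 'e'
  Position 1: 'l'
  Position 0: 'f'
Reversed: jielf

jielf


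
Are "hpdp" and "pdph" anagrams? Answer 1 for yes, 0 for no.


Strings: "hpdp", "pdph"
Sorted first:  dhpp
Sorted second: dhpp
Sorted forms match => anagrams

1


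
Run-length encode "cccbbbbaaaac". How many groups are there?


Input: cccbbbbaaaac
Scanning for consecutive runs:
  Group 1: 'c' x 3 (positions 0-2)
  Group 2: 'b' x 4 (positions 3-6)
  Group 3: 'a' x 4 (positions 7-10)
  Group 4: 'c' x 1 (positions 11-11)
Total groups: 4

4


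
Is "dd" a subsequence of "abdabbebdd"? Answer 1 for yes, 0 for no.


Check if "dd" is a subsequence of "abdabbebdd"
Greedy scan:
  Position 0 ('a'): no match needed
  Position 1 ('b'): no match needed
  Position 2 ('d'): matches sub[0] = 'd'
  Position 3 ('a'): no match needed
  Position 4 ('b'): no match needed
  Position 5 ('b'): no match needed
  Position 6 ('e'): no match needed
  Position 7 ('b'): no match needed
  Position 8 ('d'): matches sub[1] = 'd'
  Position 9 ('d'): no match needed
All 2 characters matched => is a subsequence

1


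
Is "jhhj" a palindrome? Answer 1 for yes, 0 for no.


Input: jhhj
Reversed: jhhj
  Compare pos 0 ('j') with pos 3 ('j'): match
  Compare pos 1 ('h') with pos 2 ('h'): match
Result: palindrome

1


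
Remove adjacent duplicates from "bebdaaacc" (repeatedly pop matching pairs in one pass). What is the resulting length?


Input: bebdaaacc
Stack-based adjacent duplicate removal:
  Read 'b': push. Stack: b
  Read 'e': push. Stack: be
  Read 'b': push. Stack: beb
  Read 'd': push. Stack: bebd
  Read 'a': push. Stack: bebda
  Read 'a': matches stack top 'a' => pop. Stack: bebd
  Read 'a': push. Stack: bebda
  Read 'c': push. Stack: bebdac
  Read 'c': matches stack top 'c' => pop. Stack: bebda
Final stack: "bebda" (length 5)

5


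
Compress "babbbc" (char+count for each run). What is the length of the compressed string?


Input: babbbc
Runs:
  'b' x 1 => "b1"
  'a' x 1 => "a1"
  'b' x 3 => "b3"
  'c' x 1 => "c1"
Compressed: "b1a1b3c1"
Compressed length: 8

8


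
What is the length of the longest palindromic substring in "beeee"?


Input: "beeee"
Checking substrings for palindromes:
  [1:5] "eeee" (len 4) => palindrome
  [1:4] "eee" (len 3) => palindrome
  [2:5] "eee" (len 3) => palindrome
  [1:3] "ee" (len 2) => palindrome
  [2:4] "ee" (len 2) => palindrome
  [3:5] "ee" (len 2) => palindrome
Longest palindromic substring: "eeee" with length 4

4


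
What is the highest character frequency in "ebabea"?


Input: ebabea
Character counts:
  'a': 2
  'b': 2
  'e': 2
Maximum frequency: 2

2


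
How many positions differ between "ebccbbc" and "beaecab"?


Comparing "ebccbbc" and "beaecab" position by position:
  Position 0: 'e' vs 'b' => DIFFER
  Position 1: 'b' vs 'e' => DIFFER
  Position 2: 'c' vs 'a' => DIFFER
  Position 3: 'c' vs 'e' => DIFFER
  Position 4: 'b' vs 'c' => DIFFER
  Position 5: 'b' vs 'a' => DIFFER
  Position 6: 'c' vs 'b' => DIFFER
Positions that differ: 7

7


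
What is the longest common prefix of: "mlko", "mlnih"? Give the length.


Words: mlko, mlnih
  Position 0: all 'm' => match
  Position 1: all 'l' => match
  Position 2: ('k', 'n') => mismatch, stop
LCP = "ml" (length 2)

2


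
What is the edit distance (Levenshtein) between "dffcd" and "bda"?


Computing edit distance: "dffcd" -> "bda"
DP table:
           b    d    a
      0    1    2    3
  d   1    1    1    2
  f   2    2    2    2
  f   3    3    3    3
  c   4    4    4    4
  d   5    5    4    5
Edit distance = dp[5][3] = 5

5


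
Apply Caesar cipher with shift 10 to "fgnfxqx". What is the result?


Caesar cipher: shift "fgnfxqx" by 10
  'f' (pos 5) + 10 = pos 15 = 'p'
  'g' (pos 6) + 10 = pos 16 = 'q'
  'n' (pos 13) + 10 = pos 23 = 'x'
  'f' (pos 5) + 10 = pos 15 = 'p'
  'x' (pos 23) + 10 = pos 7 = 'h'
  'q' (pos 16) + 10 = pos 0 = 'a'
  'x' (pos 23) + 10 = pos 7 = 'h'
Result: pqxphah

pqxphah


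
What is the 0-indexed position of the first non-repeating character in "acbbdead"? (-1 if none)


Input: acbbdead
Character frequencies:
  'a': 2
  'b': 2
  'c': 1
  'd': 2
  'e': 1
Scanning left to right for freq == 1:
  Position 0 ('a'): freq=2, skip
  Position 1 ('c'): unique! => answer = 1

1


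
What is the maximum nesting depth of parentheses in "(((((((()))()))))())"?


Input: "(((((((()))()))))())"
Tracking depth:
  Position 0 '(': depth becomes 1
  Position 1 '(': depth becomes 2
  Position 2 '(': depth becomes 3
  Position 3 '(': depth becomes 4
  Position 4 '(': depth becomes 5
  Position 5 '(': depth becomes 6
  Position 6 '(': depth becomes 7
  Position 7 '(': depth becomes 8
  Position 8 ')': depth becomes 7
  Position 9 ')': depth becomes 6
  Position 10 ')': depth becomes 5
  Position 11 '(': depth becomes 6
  Position 12 ')': depth becomes 5
  Position 13 ')': depth becomes 4
  Position 14 ')': depth becomes 3
  Position 15 ')': depth becomes 2
  Position 16 ')': depth becomes 1
  Position 17 '(': depth becomes 2
  Position 18 ')': depth becomes 1
  Position 19 ')': depth becomes 0
Maximum depth reached: 8

8


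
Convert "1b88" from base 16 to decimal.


Input: "1b88" in base 16
Positional expansion:
  Digit '1' (value 1) x 16^3 = 4096
  Digit 'b' (value 11) x 16^2 = 2816
  Digit '8' (value 8) x 16^1 = 128
  Digit '8' (value 8) x 16^0 = 8
Sum = 7048

7048


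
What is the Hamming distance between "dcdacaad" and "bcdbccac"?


Comparing "dcdacaad" and "bcdbccac" position by position:
  Position 0: 'd' vs 'b' => differ
  Position 1: 'c' vs 'c' => same
  Position 2: 'd' vs 'd' => same
  Position 3: 'a' vs 'b' => differ
  Position 4: 'c' vs 'c' => same
  Position 5: 'a' vs 'c' => differ
  Position 6: 'a' vs 'a' => same
  Position 7: 'd' vs 'c' => differ
Total differences (Hamming distance): 4

4


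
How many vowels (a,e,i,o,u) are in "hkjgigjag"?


Input: hkjgigjag
Checking each character:
  'h' at position 0: consonant
  'k' at position 1: consonant
  'j' at position 2: consonant
  'g' at position 3: consonant
  'i' at position 4: vowel (running total: 1)
  'g' at position 5: consonant
  'j' at position 6: consonant
  'a' at position 7: vowel (running total: 2)
  'g' at position 8: consonant
Total vowels: 2

2


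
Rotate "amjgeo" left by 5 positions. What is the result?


Input: "amjgeo", rotate left by 5
First 5 characters: "amjge"
Remaining characters: "o"
Concatenate remaining + first: "o" + "amjge" = "oamjge"

oamjge


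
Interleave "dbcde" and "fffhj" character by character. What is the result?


Interleaving "dbcde" and "fffhj":
  Position 0: 'd' from first, 'f' from second => "df"
  Position 1: 'b' from first, 'f' from second => "bf"
  Position 2: 'c' from first, 'f' from second => "cf"
  Position 3: 'd' from first, 'h' from second => "dh"
  Position 4: 'e' from first, 'j' from second => "ej"
Result: dfbfcfdhej

dfbfcfdhej


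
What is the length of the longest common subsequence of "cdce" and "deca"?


LCS of "cdce" and "deca"
DP table:
           d    e    c    a
      0    0    0    0    0
  c   0    0    0    1    1
  d   0    1    1    1    1
  c   0    1    1    2    2
  e   0    1    2    2    2
LCS length = dp[4][4] = 2

2


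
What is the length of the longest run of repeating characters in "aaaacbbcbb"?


Input: "aaaacbbcbb"
Scanning for longest run:
  Position 1 ('a'): continues run of 'a', length=2
  Position 2 ('a'): continues run of 'a', length=3
  Position 3 ('a'): continues run of 'a', length=4
  Position 4 ('c'): new char, reset run to 1
  Position 5 ('b'): new char, reset run to 1
  Position 6 ('b'): continues run of 'b', length=2
  Position 7 ('c'): new char, reset run to 1
  Position 8 ('b'): new char, reset run to 1
  Position 9 ('b'): continues run of 'b', length=2
Longest run: 'a' with length 4

4


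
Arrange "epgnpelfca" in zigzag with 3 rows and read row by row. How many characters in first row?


Zigzag "epgnpelfca" into 3 rows:
Placing characters:
  'e' => row 0
  'p' => row 1
  'g' => row 2
  'n' => row 1
  'p' => row 0
  'e' => row 1
  'l' => row 2
  'f' => row 1
  'c' => row 0
  'a' => row 1
Rows:
  Row 0: "epc"
  Row 1: "pnefa"
  Row 2: "gl"
First row length: 3

3


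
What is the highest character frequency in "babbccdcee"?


Input: babbccdcee
Character counts:
  'a': 1
  'b': 3
  'c': 3
  'd': 1
  'e': 2
Maximum frequency: 3

3


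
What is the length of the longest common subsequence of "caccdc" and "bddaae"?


LCS of "caccdc" and "bddaae"
DP table:
           b    d    d    a    a    e
      0    0    0    0    0    0    0
  c   0    0    0    0    0    0    0
  a   0    0    0    0    1    1    1
  c   0    0    0    0    1    1    1
  c   0    0    0    0    1    1    1
  d   0    0    1    1    1    1    1
  c   0    0    1    1    1    1    1
LCS length = dp[6][6] = 1

1


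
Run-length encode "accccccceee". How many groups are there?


Input: accccccceee
Scanning for consecutive runs:
  Group 1: 'a' x 1 (positions 0-0)
  Group 2: 'c' x 7 (positions 1-7)
  Group 3: 'e' x 3 (positions 8-10)
Total groups: 3

3


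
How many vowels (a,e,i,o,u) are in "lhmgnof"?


Input: lhmgnof
Checking each character:
  'l' at position 0: consonant
  'h' at position 1: consonant
  'm' at position 2: consonant
  'g' at position 3: consonant
  'n' at position 4: consonant
  'o' at position 5: vowel (running total: 1)
  'f' at position 6: consonant
Total vowels: 1

1


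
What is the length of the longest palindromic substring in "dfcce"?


Input: "dfcce"
Checking substrings for palindromes:
  [2:4] "cc" (len 2) => palindrome
Longest palindromic substring: "cc" with length 2

2


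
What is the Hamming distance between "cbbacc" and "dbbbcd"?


Comparing "cbbacc" and "dbbbcd" position by position:
  Position 0: 'c' vs 'd' => differ
  Position 1: 'b' vs 'b' => same
  Position 2: 'b' vs 'b' => same
  Position 3: 'a' vs 'b' => differ
  Position 4: 'c' vs 'c' => same
  Position 5: 'c' vs 'd' => differ
Total differences (Hamming distance): 3

3


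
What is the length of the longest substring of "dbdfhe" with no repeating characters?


Input: "dbdfhe"
Sliding window (track last position of each char):
  Position 0 ('d'): window [0,0] length 1 -- new best
  Position 1 ('b'): window [0,1] length 2 -- new best
  Position 2 ('d'): repeat (last at 0), move window start to 1
  Position 2 ('d'): window [1,2] length 2
  Position 3 ('f'): window [1,3] length 3 -- new best
  Position 4 ('h'): window [1,4] length 4 -- new best
  Position 5 ('e'): window [1,5] length 5 -- new best
Longest substring with no repeats: "bdfhe" with length 5

5


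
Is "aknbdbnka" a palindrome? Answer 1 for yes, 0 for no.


Input: aknbdbnka
Reversed: aknbdbnka
  Compare pos 0 ('a') with pos 8 ('a'): match
  Compare pos 1 ('k') with pos 7 ('k'): match
  Compare pos 2 ('n') with pos 6 ('n'): match
  Compare pos 3 ('b') with pos 5 ('b'): match
Result: palindrome

1


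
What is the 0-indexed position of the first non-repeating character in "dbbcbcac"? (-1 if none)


Input: dbbcbcac
Character frequencies:
  'a': 1
  'b': 3
  'c': 3
  'd': 1
Scanning left to right for freq == 1:
  Position 0 ('d'): unique! => answer = 0

0


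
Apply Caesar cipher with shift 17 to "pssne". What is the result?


Caesar cipher: shift "pssne" by 17
  'p' (pos 15) + 17 = pos 6 = 'g'
  's' (pos 18) + 17 = pos 9 = 'j'
  's' (pos 18) + 17 = pos 9 = 'j'
  'n' (pos 13) + 17 = pos 4 = 'e'
  'e' (pos 4) + 17 = pos 21 = 'v'
Result: gjjev

gjjev


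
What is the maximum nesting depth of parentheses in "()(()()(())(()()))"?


Input: "()(()()(())(()()))"
Tracking depth:
  Position 0 '(': depth becomes 1
  Position 1 ')': depth becomes 0
  Position 2 '(': depth becomes 1
  Position 3 '(': depth becomes 2
  Position 4 ')': depth becomes 1
  Position 5 '(': depth becomes 2
  Position 6 ')': depth becomes 1
  Position 7 '(': depth becomes 2
  Position 8 '(': depth becomes 3
  Position 9 ')': depth becomes 2
  Position 10 ')': depth becomes 1
  Position 11 '(': depth becomes 2
  Position 12 '(': depth becomes 3
  Position 13 ')': depth becomes 2
  Position 14 '(': depth becomes 3
  Position 15 ')': depth becomes 2
  Position 16 ')': depth becomes 1
  Position 17 ')': depth becomes 0
Maximum depth reached: 3

3


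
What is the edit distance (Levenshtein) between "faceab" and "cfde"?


Computing edit distance: "faceab" -> "cfde"
DP table:
           c    f    d    e
      0    1    2    3    4
  f   1    1    1    2    3
  a   2    2    2    2    3
  c   3    2    3    3    3
  e   4    3    3    4    3
  a   5    4    4    4    4
  b   6    5    5    5    5
Edit distance = dp[6][4] = 5

5


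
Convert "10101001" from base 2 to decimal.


Input: "10101001" in base 2
Positional expansion:
  Digit '1' (value 1) x 2^7 = 128
  Digit '0' (value 0) x 2^6 = 0
  Digit '1' (value 1) x 2^5 = 32
  Digit '0' (value 0) x 2^4 = 0
  Digit '1' (value 1) x 2^3 = 8
  Digit '0' (value 0) x 2^2 = 0
  Digit '0' (value 0) x 2^1 = 0
  Digit '1' (value 1) x 2^0 = 1
Sum = 169

169


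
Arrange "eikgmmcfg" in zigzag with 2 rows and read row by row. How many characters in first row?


Zigzag "eikgmmcfg" into 2 rows:
Placing characters:
  'e' => row 0
  'i' => row 1
  'k' => row 0
  'g' => row 1
  'm' => row 0
  'm' => row 1
  'c' => row 0
  'f' => row 1
  'g' => row 0
Rows:
  Row 0: "ekmcg"
  Row 1: "igmf"
First row length: 5

5


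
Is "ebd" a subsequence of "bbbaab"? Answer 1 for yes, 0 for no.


Check if "ebd" is a subsequence of "bbbaab"
Greedy scan:
  Position 0 ('b'): no match needed
  Position 1 ('b'): no match needed
  Position 2 ('b'): no match needed
  Position 3 ('a'): no match needed
  Position 4 ('a'): no match needed
  Position 5 ('b'): no match needed
Only matched 0/3 characters => not a subsequence

0


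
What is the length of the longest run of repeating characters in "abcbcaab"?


Input: "abcbcaab"
Scanning for longest run:
  Position 1 ('b'): new char, reset run to 1
  Position 2 ('c'): new char, reset run to 1
  Position 3 ('b'): new char, reset run to 1
  Position 4 ('c'): new char, reset run to 1
  Position 5 ('a'): new char, reset run to 1
  Position 6 ('a'): continues run of 'a', length=2
  Position 7 ('b'): new char, reset run to 1
Longest run: 'a' with length 2

2


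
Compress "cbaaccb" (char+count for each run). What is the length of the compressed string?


Input: cbaaccb
Runs:
  'c' x 1 => "c1"
  'b' x 1 => "b1"
  'a' x 2 => "a2"
  'c' x 2 => "c2"
  'b' x 1 => "b1"
Compressed: "c1b1a2c2b1"
Compressed length: 10

10


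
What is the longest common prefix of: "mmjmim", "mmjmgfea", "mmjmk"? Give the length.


Words: mmjmim, mmjmgfea, mmjmk
  Position 0: all 'm' => match
  Position 1: all 'm' => match
  Position 2: all 'j' => match
  Position 3: all 'm' => match
  Position 4: ('i', 'g', 'k') => mismatch, stop
LCP = "mmjm" (length 4)

4


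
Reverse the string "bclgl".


Input: bclgl
Reading characters right to left:
  Position 4: 'l'
  Position 3: 'g'
  Position 2: 'l'
  Position 1: 'c'
  Position 0: 'b'
Reversed: lglcb

lglcb


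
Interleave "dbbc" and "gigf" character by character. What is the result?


Interleaving "dbbc" and "gigf":
  Position 0: 'd' from first, 'g' from second => "dg"
  Position 1: 'b' from first, 'i' from second => "bi"
  Position 2: 'b' from first, 'g' from second => "bg"
  Position 3: 'c' from first, 'f' from second => "cf"
Result: dgbibgcf

dgbibgcf


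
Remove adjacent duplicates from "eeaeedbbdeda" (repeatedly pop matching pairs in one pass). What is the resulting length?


Input: eeaeedbbdeda
Stack-based adjacent duplicate removal:
  Read 'e': push. Stack: e
  Read 'e': matches stack top 'e' => pop. Stack: (empty)
  Read 'a': push. Stack: a
  Read 'e': push. Stack: ae
  Read 'e': matches stack top 'e' => pop. Stack: a
  Read 'd': push. Stack: ad
  Read 'b': push. Stack: adb
  Read 'b': matches stack top 'b' => pop. Stack: ad
  Read 'd': matches stack top 'd' => pop. Stack: a
  Read 'e': push. Stack: ae
  Read 'd': push. Stack: aed
  Read 'a': push. Stack: aeda
Final stack: "aeda" (length 4)

4
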